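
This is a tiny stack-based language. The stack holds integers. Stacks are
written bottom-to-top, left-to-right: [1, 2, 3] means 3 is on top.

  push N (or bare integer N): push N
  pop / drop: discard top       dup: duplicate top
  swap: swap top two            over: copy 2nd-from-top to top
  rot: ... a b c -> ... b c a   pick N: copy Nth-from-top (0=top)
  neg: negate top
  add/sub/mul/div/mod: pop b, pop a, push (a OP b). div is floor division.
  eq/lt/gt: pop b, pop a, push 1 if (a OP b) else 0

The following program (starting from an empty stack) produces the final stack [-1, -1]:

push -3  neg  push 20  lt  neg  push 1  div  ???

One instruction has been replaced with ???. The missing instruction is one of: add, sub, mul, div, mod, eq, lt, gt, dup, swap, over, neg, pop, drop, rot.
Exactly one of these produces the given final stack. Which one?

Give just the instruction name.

Answer: dup

Derivation:
Stack before ???: [-1]
Stack after ???:  [-1, -1]
The instruction that transforms [-1] -> [-1, -1] is: dup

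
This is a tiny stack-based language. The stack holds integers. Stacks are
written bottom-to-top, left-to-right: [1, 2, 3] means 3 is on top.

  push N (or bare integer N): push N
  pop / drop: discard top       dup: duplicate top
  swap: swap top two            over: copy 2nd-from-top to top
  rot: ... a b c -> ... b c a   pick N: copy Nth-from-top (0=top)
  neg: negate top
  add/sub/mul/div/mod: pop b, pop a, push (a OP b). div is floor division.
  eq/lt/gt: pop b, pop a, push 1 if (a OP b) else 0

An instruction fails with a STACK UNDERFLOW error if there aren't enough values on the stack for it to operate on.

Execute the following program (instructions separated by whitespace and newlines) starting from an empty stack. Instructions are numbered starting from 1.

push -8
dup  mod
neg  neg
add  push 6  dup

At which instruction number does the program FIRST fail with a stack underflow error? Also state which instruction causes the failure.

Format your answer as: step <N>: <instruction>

Answer: step 6: add

Derivation:
Step 1 ('push -8'): stack = [-8], depth = 1
Step 2 ('dup'): stack = [-8, -8], depth = 2
Step 3 ('mod'): stack = [0], depth = 1
Step 4 ('neg'): stack = [0], depth = 1
Step 5 ('neg'): stack = [0], depth = 1
Step 6 ('add'): needs 2 value(s) but depth is 1 — STACK UNDERFLOW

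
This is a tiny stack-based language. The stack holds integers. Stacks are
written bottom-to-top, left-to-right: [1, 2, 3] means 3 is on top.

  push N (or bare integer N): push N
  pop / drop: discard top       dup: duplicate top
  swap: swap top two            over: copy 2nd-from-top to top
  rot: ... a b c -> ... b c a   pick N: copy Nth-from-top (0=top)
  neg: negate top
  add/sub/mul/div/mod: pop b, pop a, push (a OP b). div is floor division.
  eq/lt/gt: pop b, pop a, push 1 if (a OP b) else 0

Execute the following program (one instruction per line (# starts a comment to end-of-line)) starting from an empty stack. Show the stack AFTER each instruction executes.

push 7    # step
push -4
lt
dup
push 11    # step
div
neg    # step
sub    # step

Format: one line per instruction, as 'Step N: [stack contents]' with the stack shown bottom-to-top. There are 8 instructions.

Step 1: [7]
Step 2: [7, -4]
Step 3: [0]
Step 4: [0, 0]
Step 5: [0, 0, 11]
Step 6: [0, 0]
Step 7: [0, 0]
Step 8: [0]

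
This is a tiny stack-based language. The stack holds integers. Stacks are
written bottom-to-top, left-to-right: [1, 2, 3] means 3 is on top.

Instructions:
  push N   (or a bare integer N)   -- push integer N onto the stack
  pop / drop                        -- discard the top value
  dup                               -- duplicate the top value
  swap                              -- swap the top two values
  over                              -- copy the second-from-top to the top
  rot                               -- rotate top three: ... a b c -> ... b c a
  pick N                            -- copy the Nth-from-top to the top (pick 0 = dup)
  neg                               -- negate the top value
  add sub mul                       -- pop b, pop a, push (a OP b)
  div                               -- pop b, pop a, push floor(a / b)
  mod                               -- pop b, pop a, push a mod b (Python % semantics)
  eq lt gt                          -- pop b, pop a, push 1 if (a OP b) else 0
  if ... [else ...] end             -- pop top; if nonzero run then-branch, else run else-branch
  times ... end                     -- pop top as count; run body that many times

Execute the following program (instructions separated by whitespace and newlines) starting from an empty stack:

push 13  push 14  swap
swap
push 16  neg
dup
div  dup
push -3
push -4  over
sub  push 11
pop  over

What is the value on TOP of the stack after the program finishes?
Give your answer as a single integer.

After 'push 13': [13]
After 'push 14': [13, 14]
After 'swap': [14, 13]
After 'swap': [13, 14]
After 'push 16': [13, 14, 16]
After 'neg': [13, 14, -16]
After 'dup': [13, 14, -16, -16]
After 'div': [13, 14, 1]
After 'dup': [13, 14, 1, 1]
After 'push -3': [13, 14, 1, 1, -3]
After 'push -4': [13, 14, 1, 1, -3, -4]
After 'over': [13, 14, 1, 1, -3, -4, -3]
After 'sub': [13, 14, 1, 1, -3, -1]
After 'push 11': [13, 14, 1, 1, -3, -1, 11]
After 'pop': [13, 14, 1, 1, -3, -1]
After 'over': [13, 14, 1, 1, -3, -1, -3]

Answer: -3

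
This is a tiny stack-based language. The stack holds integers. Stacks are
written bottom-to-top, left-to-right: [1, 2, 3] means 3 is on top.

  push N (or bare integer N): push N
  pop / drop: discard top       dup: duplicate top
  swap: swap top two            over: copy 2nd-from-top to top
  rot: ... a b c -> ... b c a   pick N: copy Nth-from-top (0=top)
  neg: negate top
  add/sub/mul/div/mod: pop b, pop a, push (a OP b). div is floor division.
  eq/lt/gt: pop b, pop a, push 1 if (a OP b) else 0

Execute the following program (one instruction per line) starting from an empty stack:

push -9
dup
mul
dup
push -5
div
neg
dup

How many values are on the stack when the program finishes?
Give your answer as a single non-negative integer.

Answer: 3

Derivation:
After 'push -9': stack = [-9] (depth 1)
After 'dup': stack = [-9, -9] (depth 2)
After 'mul': stack = [81] (depth 1)
After 'dup': stack = [81, 81] (depth 2)
After 'push -5': stack = [81, 81, -5] (depth 3)
After 'div': stack = [81, -17] (depth 2)
After 'neg': stack = [81, 17] (depth 2)
After 'dup': stack = [81, 17, 17] (depth 3)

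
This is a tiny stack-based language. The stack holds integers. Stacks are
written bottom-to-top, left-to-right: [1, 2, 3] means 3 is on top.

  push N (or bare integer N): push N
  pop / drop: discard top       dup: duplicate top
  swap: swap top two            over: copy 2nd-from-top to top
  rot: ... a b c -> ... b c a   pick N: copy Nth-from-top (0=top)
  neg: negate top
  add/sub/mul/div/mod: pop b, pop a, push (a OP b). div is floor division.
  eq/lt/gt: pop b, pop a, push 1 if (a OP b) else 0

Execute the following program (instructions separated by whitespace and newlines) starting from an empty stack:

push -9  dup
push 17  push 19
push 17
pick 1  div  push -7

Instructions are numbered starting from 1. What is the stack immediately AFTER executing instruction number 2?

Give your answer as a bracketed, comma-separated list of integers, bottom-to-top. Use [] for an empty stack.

Step 1 ('push -9'): [-9]
Step 2 ('dup'): [-9, -9]

Answer: [-9, -9]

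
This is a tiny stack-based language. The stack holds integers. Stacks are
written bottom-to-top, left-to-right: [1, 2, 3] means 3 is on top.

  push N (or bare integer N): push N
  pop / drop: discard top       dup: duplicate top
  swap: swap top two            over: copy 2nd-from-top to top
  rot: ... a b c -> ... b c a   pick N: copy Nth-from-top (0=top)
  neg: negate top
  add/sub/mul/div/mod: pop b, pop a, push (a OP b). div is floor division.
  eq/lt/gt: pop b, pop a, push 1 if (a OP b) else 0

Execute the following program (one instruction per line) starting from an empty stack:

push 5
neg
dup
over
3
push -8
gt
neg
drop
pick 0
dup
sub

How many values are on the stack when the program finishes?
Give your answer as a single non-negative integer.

Answer: 4

Derivation:
After 'push 5': stack = [5] (depth 1)
After 'neg': stack = [-5] (depth 1)
After 'dup': stack = [-5, -5] (depth 2)
After 'over': stack = [-5, -5, -5] (depth 3)
After 'push 3': stack = [-5, -5, -5, 3] (depth 4)
After 'push -8': stack = [-5, -5, -5, 3, -8] (depth 5)
After 'gt': stack = [-5, -5, -5, 1] (depth 4)
After 'neg': stack = [-5, -5, -5, -1] (depth 4)
After 'drop': stack = [-5, -5, -5] (depth 3)
After 'pick 0': stack = [-5, -5, -5, -5] (depth 4)
After 'dup': stack = [-5, -5, -5, -5, -5] (depth 5)
After 'sub': stack = [-5, -5, -5, 0] (depth 4)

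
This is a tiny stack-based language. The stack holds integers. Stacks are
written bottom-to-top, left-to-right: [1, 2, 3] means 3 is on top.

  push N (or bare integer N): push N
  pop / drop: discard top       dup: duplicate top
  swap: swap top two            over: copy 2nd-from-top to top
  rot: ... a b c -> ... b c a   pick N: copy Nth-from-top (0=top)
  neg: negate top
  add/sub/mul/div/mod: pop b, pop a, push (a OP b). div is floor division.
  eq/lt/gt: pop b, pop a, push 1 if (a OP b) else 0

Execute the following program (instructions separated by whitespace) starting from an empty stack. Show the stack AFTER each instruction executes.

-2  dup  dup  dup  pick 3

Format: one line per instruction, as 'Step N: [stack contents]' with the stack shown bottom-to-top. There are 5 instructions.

Step 1: [-2]
Step 2: [-2, -2]
Step 3: [-2, -2, -2]
Step 4: [-2, -2, -2, -2]
Step 5: [-2, -2, -2, -2, -2]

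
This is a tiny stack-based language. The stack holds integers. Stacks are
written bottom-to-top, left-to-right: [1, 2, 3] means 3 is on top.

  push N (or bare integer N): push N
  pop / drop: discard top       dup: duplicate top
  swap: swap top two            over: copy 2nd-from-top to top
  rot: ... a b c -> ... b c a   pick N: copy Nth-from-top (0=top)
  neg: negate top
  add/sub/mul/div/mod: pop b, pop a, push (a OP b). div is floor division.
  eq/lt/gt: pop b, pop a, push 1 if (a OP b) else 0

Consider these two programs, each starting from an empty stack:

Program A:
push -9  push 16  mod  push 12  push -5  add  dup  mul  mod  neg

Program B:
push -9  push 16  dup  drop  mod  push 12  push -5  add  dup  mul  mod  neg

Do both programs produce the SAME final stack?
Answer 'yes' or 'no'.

Program A trace:
  After 'push -9': [-9]
  After 'push 16': [-9, 16]
  After 'mod': [7]
  After 'push 12': [7, 12]
  After 'push -5': [7, 12, -5]
  After 'add': [7, 7]
  After 'dup': [7, 7, 7]
  After 'mul': [7, 49]
  After 'mod': [7]
  After 'neg': [-7]
Program A final stack: [-7]

Program B trace:
  After 'push -9': [-9]
  After 'push 16': [-9, 16]
  After 'dup': [-9, 16, 16]
  After 'drop': [-9, 16]
  After 'mod': [7]
  After 'push 12': [7, 12]
  After 'push -5': [7, 12, -5]
  After 'add': [7, 7]
  After 'dup': [7, 7, 7]
  After 'mul': [7, 49]
  After 'mod': [7]
  After 'neg': [-7]
Program B final stack: [-7]
Same: yes

Answer: yes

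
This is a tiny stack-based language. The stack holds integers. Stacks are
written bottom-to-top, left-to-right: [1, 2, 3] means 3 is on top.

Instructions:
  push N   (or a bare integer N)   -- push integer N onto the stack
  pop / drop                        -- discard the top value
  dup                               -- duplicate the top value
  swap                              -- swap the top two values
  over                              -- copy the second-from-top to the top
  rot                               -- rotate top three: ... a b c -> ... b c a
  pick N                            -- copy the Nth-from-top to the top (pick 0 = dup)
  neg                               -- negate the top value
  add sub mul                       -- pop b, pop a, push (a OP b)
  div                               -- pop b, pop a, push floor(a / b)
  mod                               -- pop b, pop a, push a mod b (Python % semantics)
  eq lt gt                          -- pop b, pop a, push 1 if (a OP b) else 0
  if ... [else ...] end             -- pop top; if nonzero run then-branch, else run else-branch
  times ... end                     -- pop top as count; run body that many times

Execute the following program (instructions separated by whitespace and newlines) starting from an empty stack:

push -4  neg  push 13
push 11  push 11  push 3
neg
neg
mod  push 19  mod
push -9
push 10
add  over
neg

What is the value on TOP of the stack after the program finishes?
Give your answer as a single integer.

Answer: -2

Derivation:
After 'push -4': [-4]
After 'neg': [4]
After 'push 13': [4, 13]
After 'push 11': [4, 13, 11]
After 'push 11': [4, 13, 11, 11]
After 'push 3': [4, 13, 11, 11, 3]
After 'neg': [4, 13, 11, 11, -3]
After 'neg': [4, 13, 11, 11, 3]
After 'mod': [4, 13, 11, 2]
After 'push 19': [4, 13, 11, 2, 19]
After 'mod': [4, 13, 11, 2]
After 'push -9': [4, 13, 11, 2, -9]
After 'push 10': [4, 13, 11, 2, -9, 10]
After 'add': [4, 13, 11, 2, 1]
After 'over': [4, 13, 11, 2, 1, 2]
After 'neg': [4, 13, 11, 2, 1, -2]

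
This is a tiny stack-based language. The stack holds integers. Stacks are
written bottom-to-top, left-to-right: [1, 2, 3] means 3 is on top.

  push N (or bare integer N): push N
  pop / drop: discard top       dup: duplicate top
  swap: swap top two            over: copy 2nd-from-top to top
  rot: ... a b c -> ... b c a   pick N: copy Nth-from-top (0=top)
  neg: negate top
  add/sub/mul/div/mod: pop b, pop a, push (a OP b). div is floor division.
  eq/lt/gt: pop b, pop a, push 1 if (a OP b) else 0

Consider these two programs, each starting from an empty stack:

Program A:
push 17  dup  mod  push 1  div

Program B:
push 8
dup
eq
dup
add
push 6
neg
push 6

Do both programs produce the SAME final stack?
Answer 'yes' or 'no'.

Answer: no

Derivation:
Program A trace:
  After 'push 17': [17]
  After 'dup': [17, 17]
  After 'mod': [0]
  After 'push 1': [0, 1]
  After 'div': [0]
Program A final stack: [0]

Program B trace:
  After 'push 8': [8]
  After 'dup': [8, 8]
  After 'eq': [1]
  After 'dup': [1, 1]
  After 'add': [2]
  After 'push 6': [2, 6]
  After 'neg': [2, -6]
  After 'push 6': [2, -6, 6]
Program B final stack: [2, -6, 6]
Same: no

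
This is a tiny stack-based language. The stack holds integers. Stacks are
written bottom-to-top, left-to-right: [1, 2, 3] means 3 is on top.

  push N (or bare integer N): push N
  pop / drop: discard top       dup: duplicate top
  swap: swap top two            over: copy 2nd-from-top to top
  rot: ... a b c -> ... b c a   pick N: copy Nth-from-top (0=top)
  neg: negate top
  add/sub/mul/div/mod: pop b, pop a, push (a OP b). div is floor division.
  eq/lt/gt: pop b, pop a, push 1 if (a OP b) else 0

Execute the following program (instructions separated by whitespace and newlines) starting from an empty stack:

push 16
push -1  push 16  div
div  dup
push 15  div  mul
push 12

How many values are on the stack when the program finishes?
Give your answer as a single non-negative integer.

After 'push 16': stack = [16] (depth 1)
After 'push -1': stack = [16, -1] (depth 2)
After 'push 16': stack = [16, -1, 16] (depth 3)
After 'div': stack = [16, -1] (depth 2)
After 'div': stack = [-16] (depth 1)
After 'dup': stack = [-16, -16] (depth 2)
After 'push 15': stack = [-16, -16, 15] (depth 3)
After 'div': stack = [-16, -2] (depth 2)
After 'mul': stack = [32] (depth 1)
After 'push 12': stack = [32, 12] (depth 2)

Answer: 2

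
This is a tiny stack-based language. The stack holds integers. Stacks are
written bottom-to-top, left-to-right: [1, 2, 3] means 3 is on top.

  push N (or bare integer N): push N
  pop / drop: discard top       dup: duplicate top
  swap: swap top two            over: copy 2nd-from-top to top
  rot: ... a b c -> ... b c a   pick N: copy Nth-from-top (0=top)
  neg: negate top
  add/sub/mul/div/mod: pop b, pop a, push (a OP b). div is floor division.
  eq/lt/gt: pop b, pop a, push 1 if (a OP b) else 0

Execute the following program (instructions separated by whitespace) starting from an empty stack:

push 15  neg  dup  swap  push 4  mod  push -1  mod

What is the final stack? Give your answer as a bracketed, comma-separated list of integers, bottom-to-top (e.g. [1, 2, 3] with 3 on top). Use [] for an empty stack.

After 'push 15': [15]
After 'neg': [-15]
After 'dup': [-15, -15]
After 'swap': [-15, -15]
After 'push 4': [-15, -15, 4]
After 'mod': [-15, 1]
After 'push -1': [-15, 1, -1]
After 'mod': [-15, 0]

Answer: [-15, 0]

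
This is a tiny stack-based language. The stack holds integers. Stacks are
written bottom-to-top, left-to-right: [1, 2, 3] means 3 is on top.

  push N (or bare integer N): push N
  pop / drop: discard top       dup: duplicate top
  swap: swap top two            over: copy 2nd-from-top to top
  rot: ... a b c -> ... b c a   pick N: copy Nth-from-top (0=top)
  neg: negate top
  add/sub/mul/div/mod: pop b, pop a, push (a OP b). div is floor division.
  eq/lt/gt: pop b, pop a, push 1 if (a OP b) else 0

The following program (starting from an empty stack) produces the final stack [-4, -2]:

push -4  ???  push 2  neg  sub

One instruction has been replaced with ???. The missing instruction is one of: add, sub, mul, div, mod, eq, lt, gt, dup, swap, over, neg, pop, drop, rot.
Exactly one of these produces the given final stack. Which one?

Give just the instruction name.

Stack before ???: [-4]
Stack after ???:  [-4, -4]
The instruction that transforms [-4] -> [-4, -4] is: dup

Answer: dup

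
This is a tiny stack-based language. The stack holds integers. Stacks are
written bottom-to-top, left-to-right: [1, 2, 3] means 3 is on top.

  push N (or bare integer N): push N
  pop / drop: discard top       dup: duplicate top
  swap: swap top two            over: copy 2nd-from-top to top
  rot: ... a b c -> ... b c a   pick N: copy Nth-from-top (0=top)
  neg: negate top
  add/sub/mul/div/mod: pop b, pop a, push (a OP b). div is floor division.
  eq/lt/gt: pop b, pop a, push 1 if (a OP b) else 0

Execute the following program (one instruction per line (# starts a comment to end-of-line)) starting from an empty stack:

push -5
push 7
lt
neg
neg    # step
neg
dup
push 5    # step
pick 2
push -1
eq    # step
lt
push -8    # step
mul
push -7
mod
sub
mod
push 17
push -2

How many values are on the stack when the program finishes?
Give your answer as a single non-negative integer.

After 'push -5': stack = [-5] (depth 1)
After 'push 7': stack = [-5, 7] (depth 2)
After 'lt': stack = [1] (depth 1)
After 'neg': stack = [-1] (depth 1)
After 'neg': stack = [1] (depth 1)
After 'neg': stack = [-1] (depth 1)
After 'dup': stack = [-1, -1] (depth 2)
After 'push 5': stack = [-1, -1, 5] (depth 3)
After 'pick 2': stack = [-1, -1, 5, -1] (depth 4)
After 'push -1': stack = [-1, -1, 5, -1, -1] (depth 5)
After 'eq': stack = [-1, -1, 5, 1] (depth 4)
After 'lt': stack = [-1, -1, 0] (depth 3)
After 'push -8': stack = [-1, -1, 0, -8] (depth 4)
After 'mul': stack = [-1, -1, 0] (depth 3)
After 'push -7': stack = [-1, -1, 0, -7] (depth 4)
After 'mod': stack = [-1, -1, 0] (depth 3)
After 'sub': stack = [-1, -1] (depth 2)
After 'mod': stack = [0] (depth 1)
After 'push 17': stack = [0, 17] (depth 2)
After 'push -2': stack = [0, 17, -2] (depth 3)

Answer: 3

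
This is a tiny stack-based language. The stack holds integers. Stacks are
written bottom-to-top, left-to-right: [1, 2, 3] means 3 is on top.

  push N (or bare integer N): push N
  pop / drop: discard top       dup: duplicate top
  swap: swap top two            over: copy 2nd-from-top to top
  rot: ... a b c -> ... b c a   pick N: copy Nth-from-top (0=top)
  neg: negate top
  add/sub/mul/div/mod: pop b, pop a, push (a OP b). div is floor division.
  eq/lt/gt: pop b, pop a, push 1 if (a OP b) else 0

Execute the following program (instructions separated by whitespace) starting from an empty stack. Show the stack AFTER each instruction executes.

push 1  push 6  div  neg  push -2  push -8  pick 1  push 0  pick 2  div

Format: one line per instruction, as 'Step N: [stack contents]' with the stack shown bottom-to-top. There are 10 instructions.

Step 1: [1]
Step 2: [1, 6]
Step 3: [0]
Step 4: [0]
Step 5: [0, -2]
Step 6: [0, -2, -8]
Step 7: [0, -2, -8, -2]
Step 8: [0, -2, -8, -2, 0]
Step 9: [0, -2, -8, -2, 0, -8]
Step 10: [0, -2, -8, -2, 0]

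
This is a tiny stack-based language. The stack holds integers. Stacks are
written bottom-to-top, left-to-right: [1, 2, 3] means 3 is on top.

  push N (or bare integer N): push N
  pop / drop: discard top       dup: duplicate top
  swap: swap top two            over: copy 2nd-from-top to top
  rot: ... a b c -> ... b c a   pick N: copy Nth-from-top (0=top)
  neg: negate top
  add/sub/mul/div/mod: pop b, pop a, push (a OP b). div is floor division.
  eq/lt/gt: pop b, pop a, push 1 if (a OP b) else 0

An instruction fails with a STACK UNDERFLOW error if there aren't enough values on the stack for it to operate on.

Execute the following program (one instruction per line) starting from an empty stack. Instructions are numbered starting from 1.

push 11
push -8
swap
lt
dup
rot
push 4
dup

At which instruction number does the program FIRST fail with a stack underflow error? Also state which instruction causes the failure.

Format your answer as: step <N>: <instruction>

Answer: step 6: rot

Derivation:
Step 1 ('push 11'): stack = [11], depth = 1
Step 2 ('push -8'): stack = [11, -8], depth = 2
Step 3 ('swap'): stack = [-8, 11], depth = 2
Step 4 ('lt'): stack = [1], depth = 1
Step 5 ('dup'): stack = [1, 1], depth = 2
Step 6 ('rot'): needs 3 value(s) but depth is 2 — STACK UNDERFLOW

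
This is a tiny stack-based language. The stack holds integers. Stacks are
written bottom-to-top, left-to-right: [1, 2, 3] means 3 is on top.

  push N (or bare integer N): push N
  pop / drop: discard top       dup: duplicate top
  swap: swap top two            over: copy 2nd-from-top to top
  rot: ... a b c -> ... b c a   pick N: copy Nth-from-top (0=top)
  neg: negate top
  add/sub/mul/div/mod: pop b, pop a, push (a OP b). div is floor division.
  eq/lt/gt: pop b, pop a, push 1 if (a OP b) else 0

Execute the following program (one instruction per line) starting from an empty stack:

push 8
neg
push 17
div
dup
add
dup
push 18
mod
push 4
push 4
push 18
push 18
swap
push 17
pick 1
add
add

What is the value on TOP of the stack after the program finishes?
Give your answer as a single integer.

Answer: 53

Derivation:
After 'push 8': [8]
After 'neg': [-8]
After 'push 17': [-8, 17]
After 'div': [-1]
After 'dup': [-1, -1]
After 'add': [-2]
After 'dup': [-2, -2]
After 'push 18': [-2, -2, 18]
After 'mod': [-2, 16]
After 'push 4': [-2, 16, 4]
After 'push 4': [-2, 16, 4, 4]
After 'push 18': [-2, 16, 4, 4, 18]
After 'push 18': [-2, 16, 4, 4, 18, 18]
After 'swap': [-2, 16, 4, 4, 18, 18]
After 'push 17': [-2, 16, 4, 4, 18, 18, 17]
After 'pick 1': [-2, 16, 4, 4, 18, 18, 17, 18]
After 'add': [-2, 16, 4, 4, 18, 18, 35]
After 'add': [-2, 16, 4, 4, 18, 53]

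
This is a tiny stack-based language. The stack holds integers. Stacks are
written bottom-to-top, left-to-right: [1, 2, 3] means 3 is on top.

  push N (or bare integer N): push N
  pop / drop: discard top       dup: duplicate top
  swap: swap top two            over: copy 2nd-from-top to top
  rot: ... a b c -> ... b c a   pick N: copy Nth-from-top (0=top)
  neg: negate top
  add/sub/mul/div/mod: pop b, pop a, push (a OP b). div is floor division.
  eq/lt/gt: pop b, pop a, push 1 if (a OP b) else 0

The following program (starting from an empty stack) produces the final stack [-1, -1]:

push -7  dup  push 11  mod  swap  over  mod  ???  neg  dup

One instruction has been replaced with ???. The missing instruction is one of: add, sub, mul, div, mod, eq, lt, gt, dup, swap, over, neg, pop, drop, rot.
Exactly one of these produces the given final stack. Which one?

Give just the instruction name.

Answer: gt

Derivation:
Stack before ???: [4, 1]
Stack after ???:  [1]
The instruction that transforms [4, 1] -> [1] is: gt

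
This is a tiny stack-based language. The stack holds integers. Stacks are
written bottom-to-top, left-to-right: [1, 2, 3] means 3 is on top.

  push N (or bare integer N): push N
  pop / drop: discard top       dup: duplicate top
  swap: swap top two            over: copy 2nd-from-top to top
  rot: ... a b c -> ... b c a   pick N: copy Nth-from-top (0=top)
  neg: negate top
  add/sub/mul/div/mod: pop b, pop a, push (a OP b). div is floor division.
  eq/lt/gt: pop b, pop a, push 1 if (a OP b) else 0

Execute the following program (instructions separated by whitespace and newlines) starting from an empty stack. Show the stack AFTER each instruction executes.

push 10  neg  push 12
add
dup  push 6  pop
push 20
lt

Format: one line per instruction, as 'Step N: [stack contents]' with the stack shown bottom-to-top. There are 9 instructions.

Step 1: [10]
Step 2: [-10]
Step 3: [-10, 12]
Step 4: [2]
Step 5: [2, 2]
Step 6: [2, 2, 6]
Step 7: [2, 2]
Step 8: [2, 2, 20]
Step 9: [2, 1]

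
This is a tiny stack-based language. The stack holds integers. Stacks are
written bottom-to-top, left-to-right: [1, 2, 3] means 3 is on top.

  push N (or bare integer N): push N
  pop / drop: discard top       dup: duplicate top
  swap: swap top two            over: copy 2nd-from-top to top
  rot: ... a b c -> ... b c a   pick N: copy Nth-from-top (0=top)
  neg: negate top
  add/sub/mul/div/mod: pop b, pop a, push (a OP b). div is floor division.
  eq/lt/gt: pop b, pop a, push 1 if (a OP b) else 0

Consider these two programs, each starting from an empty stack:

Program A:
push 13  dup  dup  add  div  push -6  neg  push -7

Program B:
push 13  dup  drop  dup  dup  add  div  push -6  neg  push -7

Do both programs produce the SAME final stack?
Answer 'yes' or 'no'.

Answer: yes

Derivation:
Program A trace:
  After 'push 13': [13]
  After 'dup': [13, 13]
  After 'dup': [13, 13, 13]
  After 'add': [13, 26]
  After 'div': [0]
  After 'push -6': [0, -6]
  After 'neg': [0, 6]
  After 'push -7': [0, 6, -7]
Program A final stack: [0, 6, -7]

Program B trace:
  After 'push 13': [13]
  After 'dup': [13, 13]
  After 'drop': [13]
  After 'dup': [13, 13]
  After 'dup': [13, 13, 13]
  After 'add': [13, 26]
  After 'div': [0]
  After 'push -6': [0, -6]
  After 'neg': [0, 6]
  After 'push -7': [0, 6, -7]
Program B final stack: [0, 6, -7]
Same: yes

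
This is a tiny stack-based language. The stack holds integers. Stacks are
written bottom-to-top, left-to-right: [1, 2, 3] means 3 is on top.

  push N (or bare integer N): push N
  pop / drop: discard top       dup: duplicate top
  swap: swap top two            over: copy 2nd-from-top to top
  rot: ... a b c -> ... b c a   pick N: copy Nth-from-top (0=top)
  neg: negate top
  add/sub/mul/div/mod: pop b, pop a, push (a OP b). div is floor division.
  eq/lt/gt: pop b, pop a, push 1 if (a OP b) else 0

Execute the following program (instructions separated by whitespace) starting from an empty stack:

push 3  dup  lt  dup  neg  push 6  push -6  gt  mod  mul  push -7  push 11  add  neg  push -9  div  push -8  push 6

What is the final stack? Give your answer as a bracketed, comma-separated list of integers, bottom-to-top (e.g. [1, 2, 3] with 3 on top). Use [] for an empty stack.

After 'push 3': [3]
After 'dup': [3, 3]
After 'lt': [0]
After 'dup': [0, 0]
After 'neg': [0, 0]
After 'push 6': [0, 0, 6]
After 'push -6': [0, 0, 6, -6]
After 'gt': [0, 0, 1]
After 'mod': [0, 0]
After 'mul': [0]
After 'push -7': [0, -7]
After 'push 11': [0, -7, 11]
After 'add': [0, 4]
After 'neg': [0, -4]
After 'push -9': [0, -4, -9]
After 'div': [0, 0]
After 'push -8': [0, 0, -8]
After 'push 6': [0, 0, -8, 6]

Answer: [0, 0, -8, 6]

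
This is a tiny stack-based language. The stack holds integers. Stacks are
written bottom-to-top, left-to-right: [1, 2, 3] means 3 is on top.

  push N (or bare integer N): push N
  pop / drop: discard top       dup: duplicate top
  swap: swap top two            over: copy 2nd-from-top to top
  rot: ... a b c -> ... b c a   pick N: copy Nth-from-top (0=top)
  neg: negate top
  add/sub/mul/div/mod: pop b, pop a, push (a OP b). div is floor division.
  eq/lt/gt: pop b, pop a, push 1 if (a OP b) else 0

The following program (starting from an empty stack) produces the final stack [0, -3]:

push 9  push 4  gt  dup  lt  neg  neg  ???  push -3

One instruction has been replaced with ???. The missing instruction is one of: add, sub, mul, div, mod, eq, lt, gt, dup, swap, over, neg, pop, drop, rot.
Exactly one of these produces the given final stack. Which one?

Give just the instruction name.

Stack before ???: [0]
Stack after ???:  [0]
The instruction that transforms [0] -> [0] is: neg

Answer: neg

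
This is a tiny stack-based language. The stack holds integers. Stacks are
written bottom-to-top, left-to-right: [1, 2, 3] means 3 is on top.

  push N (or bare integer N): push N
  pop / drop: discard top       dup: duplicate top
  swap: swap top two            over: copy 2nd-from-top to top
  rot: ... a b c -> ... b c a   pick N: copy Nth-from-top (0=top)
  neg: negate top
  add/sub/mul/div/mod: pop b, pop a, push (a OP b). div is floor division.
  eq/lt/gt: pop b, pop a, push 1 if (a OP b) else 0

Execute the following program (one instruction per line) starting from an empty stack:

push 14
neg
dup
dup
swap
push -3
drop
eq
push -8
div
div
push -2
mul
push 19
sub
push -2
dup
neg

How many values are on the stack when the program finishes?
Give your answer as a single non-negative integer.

After 'push 14': stack = [14] (depth 1)
After 'neg': stack = [-14] (depth 1)
After 'dup': stack = [-14, -14] (depth 2)
After 'dup': stack = [-14, -14, -14] (depth 3)
After 'swap': stack = [-14, -14, -14] (depth 3)
After 'push -3': stack = [-14, -14, -14, -3] (depth 4)
After 'drop': stack = [-14, -14, -14] (depth 3)
After 'eq': stack = [-14, 1] (depth 2)
After 'push -8': stack = [-14, 1, -8] (depth 3)
After 'div': stack = [-14, -1] (depth 2)
After 'div': stack = [14] (depth 1)
After 'push -2': stack = [14, -2] (depth 2)
After 'mul': stack = [-28] (depth 1)
After 'push 19': stack = [-28, 19] (depth 2)
After 'sub': stack = [-47] (depth 1)
After 'push -2': stack = [-47, -2] (depth 2)
After 'dup': stack = [-47, -2, -2] (depth 3)
After 'neg': stack = [-47, -2, 2] (depth 3)

Answer: 3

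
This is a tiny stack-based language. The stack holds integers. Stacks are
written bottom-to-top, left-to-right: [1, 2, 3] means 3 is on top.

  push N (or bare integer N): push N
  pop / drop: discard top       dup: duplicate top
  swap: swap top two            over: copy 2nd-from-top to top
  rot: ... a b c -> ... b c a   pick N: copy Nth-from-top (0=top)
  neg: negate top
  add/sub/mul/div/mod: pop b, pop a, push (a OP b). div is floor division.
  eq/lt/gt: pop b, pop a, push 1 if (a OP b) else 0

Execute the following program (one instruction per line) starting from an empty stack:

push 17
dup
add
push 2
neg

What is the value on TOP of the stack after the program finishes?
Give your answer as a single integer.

Answer: -2

Derivation:
After 'push 17': [17]
After 'dup': [17, 17]
After 'add': [34]
After 'push 2': [34, 2]
After 'neg': [34, -2]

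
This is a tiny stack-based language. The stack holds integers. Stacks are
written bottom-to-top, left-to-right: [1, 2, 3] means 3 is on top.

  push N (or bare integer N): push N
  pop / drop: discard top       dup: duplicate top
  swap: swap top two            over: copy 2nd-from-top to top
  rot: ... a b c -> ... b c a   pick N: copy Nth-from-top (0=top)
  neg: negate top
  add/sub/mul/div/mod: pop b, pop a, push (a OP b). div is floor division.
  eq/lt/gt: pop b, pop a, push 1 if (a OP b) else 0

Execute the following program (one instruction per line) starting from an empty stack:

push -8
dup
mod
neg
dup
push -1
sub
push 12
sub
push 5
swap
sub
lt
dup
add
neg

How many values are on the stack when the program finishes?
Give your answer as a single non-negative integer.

Answer: 1

Derivation:
After 'push -8': stack = [-8] (depth 1)
After 'dup': stack = [-8, -8] (depth 2)
After 'mod': stack = [0] (depth 1)
After 'neg': stack = [0] (depth 1)
After 'dup': stack = [0, 0] (depth 2)
After 'push -1': stack = [0, 0, -1] (depth 3)
After 'sub': stack = [0, 1] (depth 2)
After 'push 12': stack = [0, 1, 12] (depth 3)
After 'sub': stack = [0, -11] (depth 2)
After 'push 5': stack = [0, -11, 5] (depth 3)
After 'swap': stack = [0, 5, -11] (depth 3)
After 'sub': stack = [0, 16] (depth 2)
After 'lt': stack = [1] (depth 1)
After 'dup': stack = [1, 1] (depth 2)
After 'add': stack = [2] (depth 1)
After 'neg': stack = [-2] (depth 1)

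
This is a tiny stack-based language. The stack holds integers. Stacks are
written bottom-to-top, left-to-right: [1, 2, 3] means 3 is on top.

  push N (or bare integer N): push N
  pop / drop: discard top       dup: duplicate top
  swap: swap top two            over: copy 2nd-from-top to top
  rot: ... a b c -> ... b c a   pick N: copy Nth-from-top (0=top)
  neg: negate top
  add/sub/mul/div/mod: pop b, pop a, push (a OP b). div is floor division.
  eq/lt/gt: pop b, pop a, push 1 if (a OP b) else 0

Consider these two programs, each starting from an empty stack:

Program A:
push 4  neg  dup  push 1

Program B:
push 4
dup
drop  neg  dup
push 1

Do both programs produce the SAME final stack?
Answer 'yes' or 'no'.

Answer: yes

Derivation:
Program A trace:
  After 'push 4': [4]
  After 'neg': [-4]
  After 'dup': [-4, -4]
  After 'push 1': [-4, -4, 1]
Program A final stack: [-4, -4, 1]

Program B trace:
  After 'push 4': [4]
  After 'dup': [4, 4]
  After 'drop': [4]
  After 'neg': [-4]
  After 'dup': [-4, -4]
  After 'push 1': [-4, -4, 1]
Program B final stack: [-4, -4, 1]
Same: yes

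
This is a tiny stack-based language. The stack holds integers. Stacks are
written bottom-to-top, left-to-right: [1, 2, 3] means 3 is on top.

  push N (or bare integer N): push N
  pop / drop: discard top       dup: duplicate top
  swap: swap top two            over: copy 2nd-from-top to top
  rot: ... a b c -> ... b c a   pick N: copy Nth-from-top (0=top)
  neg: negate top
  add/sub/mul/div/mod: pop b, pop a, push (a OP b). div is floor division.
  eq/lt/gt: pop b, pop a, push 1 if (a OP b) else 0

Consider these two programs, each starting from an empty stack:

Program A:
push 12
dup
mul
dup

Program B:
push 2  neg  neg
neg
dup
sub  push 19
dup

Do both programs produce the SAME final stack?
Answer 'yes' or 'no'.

Program A trace:
  After 'push 12': [12]
  After 'dup': [12, 12]
  After 'mul': [144]
  After 'dup': [144, 144]
Program A final stack: [144, 144]

Program B trace:
  After 'push 2': [2]
  After 'neg': [-2]
  After 'neg': [2]
  After 'neg': [-2]
  After 'dup': [-2, -2]
  After 'sub': [0]
  After 'push 19': [0, 19]
  After 'dup': [0, 19, 19]
Program B final stack: [0, 19, 19]
Same: no

Answer: no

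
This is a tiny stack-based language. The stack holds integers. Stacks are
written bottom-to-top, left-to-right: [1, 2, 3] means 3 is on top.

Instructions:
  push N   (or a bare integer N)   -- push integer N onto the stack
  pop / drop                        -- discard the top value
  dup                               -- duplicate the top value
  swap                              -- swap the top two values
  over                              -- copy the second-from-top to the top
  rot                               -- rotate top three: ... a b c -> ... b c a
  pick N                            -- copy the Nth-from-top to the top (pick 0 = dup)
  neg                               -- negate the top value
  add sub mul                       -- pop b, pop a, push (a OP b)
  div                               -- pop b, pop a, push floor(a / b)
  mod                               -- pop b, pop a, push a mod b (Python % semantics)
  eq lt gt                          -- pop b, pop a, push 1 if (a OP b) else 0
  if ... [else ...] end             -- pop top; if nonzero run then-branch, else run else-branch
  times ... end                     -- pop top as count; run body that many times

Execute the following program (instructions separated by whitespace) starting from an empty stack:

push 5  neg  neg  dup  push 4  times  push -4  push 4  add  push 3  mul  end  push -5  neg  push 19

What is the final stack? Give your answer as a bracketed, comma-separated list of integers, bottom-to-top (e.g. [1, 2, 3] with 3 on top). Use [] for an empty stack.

Answer: [5, 5, 0, 0, 0, 0, 5, 19]

Derivation:
After 'push 5': [5]
After 'neg': [-5]
After 'neg': [5]
After 'dup': [5, 5]
After 'push 4': [5, 5, 4]
After 'times': [5, 5]
After 'push -4': [5, 5, -4]
After 'push 4': [5, 5, -4, 4]
After 'add': [5, 5, 0]
After 'push 3': [5, 5, 0, 3]
After 'mul': [5, 5, 0]
After 'push -4': [5, 5, 0, -4]
  ...
After 'push 4': [5, 5, 0, 0, -4, 4]
After 'add': [5, 5, 0, 0, 0]
After 'push 3': [5, 5, 0, 0, 0, 3]
After 'mul': [5, 5, 0, 0, 0]
After 'push -4': [5, 5, 0, 0, 0, -4]
After 'push 4': [5, 5, 0, 0, 0, -4, 4]
After 'add': [5, 5, 0, 0, 0, 0]
After 'push 3': [5, 5, 0, 0, 0, 0, 3]
After 'mul': [5, 5, 0, 0, 0, 0]
After 'push -5': [5, 5, 0, 0, 0, 0, -5]
After 'neg': [5, 5, 0, 0, 0, 0, 5]
After 'push 19': [5, 5, 0, 0, 0, 0, 5, 19]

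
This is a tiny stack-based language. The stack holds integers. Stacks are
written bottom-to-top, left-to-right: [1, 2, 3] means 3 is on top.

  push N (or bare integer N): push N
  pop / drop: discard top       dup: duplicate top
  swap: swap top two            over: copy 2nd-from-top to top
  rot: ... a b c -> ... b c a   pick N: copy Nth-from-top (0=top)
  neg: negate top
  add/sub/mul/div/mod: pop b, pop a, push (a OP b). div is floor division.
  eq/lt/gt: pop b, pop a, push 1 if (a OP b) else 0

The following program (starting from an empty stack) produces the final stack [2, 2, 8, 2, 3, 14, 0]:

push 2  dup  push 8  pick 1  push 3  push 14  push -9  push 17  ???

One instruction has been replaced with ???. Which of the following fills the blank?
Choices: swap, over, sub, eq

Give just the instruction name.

Stack before ???: [2, 2, 8, 2, 3, 14, -9, 17]
Stack after ???:  [2, 2, 8, 2, 3, 14, 0]
Checking each choice:
  swap: produces [2, 2, 8, 2, 3, 14, 17, -9]
  over: produces [2, 2, 8, 2, 3, 14, -9, 17, -9]
  sub: produces [2, 2, 8, 2, 3, 14, -26]
  eq: MATCH


Answer: eq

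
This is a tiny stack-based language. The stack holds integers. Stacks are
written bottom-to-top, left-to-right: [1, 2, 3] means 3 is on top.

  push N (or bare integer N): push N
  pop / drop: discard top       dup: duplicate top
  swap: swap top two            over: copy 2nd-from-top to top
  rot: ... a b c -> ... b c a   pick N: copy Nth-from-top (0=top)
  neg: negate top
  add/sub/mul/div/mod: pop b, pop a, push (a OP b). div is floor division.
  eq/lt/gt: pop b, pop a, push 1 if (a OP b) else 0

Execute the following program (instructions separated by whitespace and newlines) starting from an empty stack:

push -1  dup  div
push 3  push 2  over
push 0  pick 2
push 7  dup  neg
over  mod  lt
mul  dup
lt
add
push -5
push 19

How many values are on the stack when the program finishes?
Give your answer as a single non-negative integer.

Answer: 7

Derivation:
After 'push -1': stack = [-1] (depth 1)
After 'dup': stack = [-1, -1] (depth 2)
After 'div': stack = [1] (depth 1)
After 'push 3': stack = [1, 3] (depth 2)
After 'push 2': stack = [1, 3, 2] (depth 3)
After 'over': stack = [1, 3, 2, 3] (depth 4)
After 'push 0': stack = [1, 3, 2, 3, 0] (depth 5)
After 'pick 2': stack = [1, 3, 2, 3, 0, 2] (depth 6)
After 'push 7': stack = [1, 3, 2, 3, 0, 2, 7] (depth 7)
After 'dup': stack = [1, 3, 2, 3, 0, 2, 7, 7] (depth 8)
After 'neg': stack = [1, 3, 2, 3, 0, 2, 7, -7] (depth 8)
After 'over': stack = [1, 3, 2, 3, 0, 2, 7, -7, 7] (depth 9)
After 'mod': stack = [1, 3, 2, 3, 0, 2, 7, 0] (depth 8)
After 'lt': stack = [1, 3, 2, 3, 0, 2, 0] (depth 7)
After 'mul': stack = [1, 3, 2, 3, 0, 0] (depth 6)
After 'dup': stack = [1, 3, 2, 3, 0, 0, 0] (depth 7)
After 'lt': stack = [1, 3, 2, 3, 0, 0] (depth 6)
After 'add': stack = [1, 3, 2, 3, 0] (depth 5)
After 'push -5': stack = [1, 3, 2, 3, 0, -5] (depth 6)
After 'push 19': stack = [1, 3, 2, 3, 0, -5, 19] (depth 7)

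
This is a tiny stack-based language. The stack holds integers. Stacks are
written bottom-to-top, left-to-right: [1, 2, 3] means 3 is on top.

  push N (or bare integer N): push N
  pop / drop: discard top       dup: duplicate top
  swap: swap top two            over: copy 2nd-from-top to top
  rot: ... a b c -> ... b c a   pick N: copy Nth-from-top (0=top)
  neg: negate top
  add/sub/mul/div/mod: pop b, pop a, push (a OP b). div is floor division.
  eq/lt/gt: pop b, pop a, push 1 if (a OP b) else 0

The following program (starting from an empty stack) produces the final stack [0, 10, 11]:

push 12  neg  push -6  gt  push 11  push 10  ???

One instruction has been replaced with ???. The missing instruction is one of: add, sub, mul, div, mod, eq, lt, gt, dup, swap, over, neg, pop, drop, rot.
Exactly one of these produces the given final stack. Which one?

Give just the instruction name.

Stack before ???: [0, 11, 10]
Stack after ???:  [0, 10, 11]
The instruction that transforms [0, 11, 10] -> [0, 10, 11] is: swap

Answer: swap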